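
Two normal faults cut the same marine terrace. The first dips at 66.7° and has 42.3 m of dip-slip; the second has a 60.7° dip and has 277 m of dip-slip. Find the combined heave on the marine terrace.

152 m

heave_A = 42.3 × cos(66.7°) = 16.73 m
heave_B = 277 × cos(60.7°) = 135.6 m
total = 16.73 + 135.6 = 152 m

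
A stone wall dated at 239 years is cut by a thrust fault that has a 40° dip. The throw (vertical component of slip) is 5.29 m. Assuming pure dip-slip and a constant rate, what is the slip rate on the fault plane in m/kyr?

dip-slip = throw / sin(dip) = 5.29 m / sin(40°) = 8.230 m
rate = 8.230 m / 239 years = 0.0344 m/yr = 34.4 m/kyr

34.4 m/kyr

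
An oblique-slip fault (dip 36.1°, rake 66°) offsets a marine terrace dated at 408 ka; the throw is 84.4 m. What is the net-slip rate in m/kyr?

0.384 m/kyr

dip-slip = throw / sin(dip) = 84.4 / sin(36.1°) = 143.2 m
net slip = dip-slip / sin(rake) = 143.2 / sin(66°) = 156.8 m
rate = 156.8 m / 408 ka = 0.000384 m/yr = 0.384 m/kyr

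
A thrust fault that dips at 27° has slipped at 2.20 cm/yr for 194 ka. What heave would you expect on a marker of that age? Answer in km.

dip-slip = rate × time = 2.20 cm/yr × 194 ka = 4268 m
heave = dip-slip × cos(dip) = 4268 × cos(27°) = 3800 m = 3.80 km

3.80 km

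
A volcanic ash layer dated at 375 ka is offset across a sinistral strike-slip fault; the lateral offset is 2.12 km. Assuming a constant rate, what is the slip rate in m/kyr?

5.65 m/kyr

rate = 2.12 km / 375 ka = 0.00565 m/yr = 5.65 m/kyr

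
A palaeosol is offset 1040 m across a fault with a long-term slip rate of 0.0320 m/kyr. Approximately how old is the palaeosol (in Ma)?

32.5 Ma

age = offset / rate = 1040 m / (0.0320 m/kyr) = 3.25e+07 yr = 32.5 Ma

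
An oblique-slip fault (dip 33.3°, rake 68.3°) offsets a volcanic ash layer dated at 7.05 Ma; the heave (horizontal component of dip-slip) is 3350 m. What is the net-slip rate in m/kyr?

dip-slip = heave / cos(dip) = 3350 / cos(33.3°) = 4008 m
net slip = dip-slip / sin(rake) = 4008 / sin(68.3°) = 4314 m
rate = 4314 m / 7.05 Ma = 0.000612 m/yr = 0.612 m/kyr

0.612 m/kyr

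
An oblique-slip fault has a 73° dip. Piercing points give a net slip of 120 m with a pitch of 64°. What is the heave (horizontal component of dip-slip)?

dip-slip = net slip × sin(rake) = 120 m × sin(64°) = 107.9 m
heave = dip-slip × cos(dip) = 107.9 × cos(73°) = 31.5 m

31.5 m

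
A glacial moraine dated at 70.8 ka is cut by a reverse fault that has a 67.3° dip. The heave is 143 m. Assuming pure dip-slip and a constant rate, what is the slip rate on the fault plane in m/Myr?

dip-slip = heave / cos(dip) = 143 m / cos(67.3°) = 370.6 m
rate = 370.6 m / 70.8 ka = 0.00523 m/yr = 5230 m/Myr

5230 m/Myr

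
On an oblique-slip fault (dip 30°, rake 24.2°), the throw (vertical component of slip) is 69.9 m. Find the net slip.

341 m

dip-slip = throw / sin(dip) = 69.9 / sin(30°) = 139.8 m
net slip = dip-slip / sin(rake) = 139.8 / sin(24.2°) = 341 m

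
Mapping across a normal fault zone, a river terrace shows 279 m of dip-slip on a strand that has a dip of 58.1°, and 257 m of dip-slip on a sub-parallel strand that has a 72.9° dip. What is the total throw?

483 m

throw_A = 279 × sin(58.1°) = 236.9 m
throw_B = 257 × sin(72.9°) = 245.6 m
total = 236.9 + 245.6 = 483 m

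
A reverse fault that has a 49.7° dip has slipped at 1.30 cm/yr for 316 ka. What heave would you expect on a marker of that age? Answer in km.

dip-slip = rate × time = 1.30 cm/yr × 316 ka = 4108 m
heave = dip-slip × cos(dip) = 4108 × cos(49.7°) = 2660 m = 2.66 km

2.66 km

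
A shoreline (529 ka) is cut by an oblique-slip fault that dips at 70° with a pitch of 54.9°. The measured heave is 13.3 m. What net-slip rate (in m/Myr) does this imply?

89.8 m/Myr

dip-slip = heave / cos(dip) = 13.3 / cos(70°) = 38.89 m
net slip = dip-slip / sin(rake) = 38.89 / sin(54.9°) = 47.53 m
rate = 47.53 m / 529 ka = 0.0000898 m/yr = 89.8 m/Myr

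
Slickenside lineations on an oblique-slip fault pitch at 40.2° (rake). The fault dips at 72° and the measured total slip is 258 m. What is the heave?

dip-slip = net slip × sin(rake) = 258 m × sin(40.2°) = 166.5 m
heave = dip-slip × cos(dip) = 166.5 × cos(72°) = 51.5 m

51.5 m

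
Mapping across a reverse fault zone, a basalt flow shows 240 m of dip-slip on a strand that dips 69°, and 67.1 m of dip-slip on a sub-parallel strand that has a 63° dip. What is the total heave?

116 m

heave_A = 240 × cos(69°) = 86.01 m
heave_B = 67.1 × cos(63°) = 30.46 m
total = 86.01 + 30.46 = 116 m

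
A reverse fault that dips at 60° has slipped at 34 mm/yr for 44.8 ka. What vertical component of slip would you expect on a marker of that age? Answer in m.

dip-slip = rate × time = 34 mm/yr × 44.8 ka = 1523 m
throw = dip-slip × sin(dip) = 1523 × sin(60°) = 1320 m

1320 m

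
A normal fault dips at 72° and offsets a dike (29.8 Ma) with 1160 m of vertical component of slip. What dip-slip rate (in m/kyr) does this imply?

0.0409 m/kyr

dip-slip = throw / sin(dip) = 1160 m / sin(72°) = 1220 m
rate = 1220 m / 29.8 Ma = 0.0000409 m/yr = 0.0409 m/kyr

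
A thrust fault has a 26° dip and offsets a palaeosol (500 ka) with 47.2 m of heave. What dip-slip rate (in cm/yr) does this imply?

0.0105 cm/yr

dip-slip = heave / cos(dip) = 47.2 m / cos(26°) = 52.51 m
rate = 52.51 m / 500 ka = 0.000105 m/yr = 0.0105 cm/yr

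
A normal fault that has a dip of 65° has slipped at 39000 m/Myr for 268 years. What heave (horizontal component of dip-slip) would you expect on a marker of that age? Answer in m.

4.42 m

dip-slip = rate × time = 39000 m/Myr × 268 years = 10.45 m
heave = dip-slip × cos(dip) = 10.45 × cos(65°) = 4.42 m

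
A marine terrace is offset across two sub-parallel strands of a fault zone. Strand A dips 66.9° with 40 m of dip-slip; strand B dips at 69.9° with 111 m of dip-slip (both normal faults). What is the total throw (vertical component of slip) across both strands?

141 m

throw_A = 40 × sin(66.9°) = 36.79 m
throw_B = 111 × sin(69.9°) = 104.2 m
total = 36.79 + 104.2 = 141 m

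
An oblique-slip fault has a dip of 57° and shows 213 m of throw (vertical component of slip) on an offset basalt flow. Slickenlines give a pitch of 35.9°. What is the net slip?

433 m

dip-slip = throw / sin(dip) = 213 / sin(57°) = 254 m
net slip = dip-slip / sin(rake) = 254 / sin(35.9°) = 433 m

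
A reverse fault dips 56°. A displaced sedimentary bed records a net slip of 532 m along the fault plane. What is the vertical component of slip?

441 m

throw = dip-slip × sin(dip) = 532 m × sin(56°) = 441 m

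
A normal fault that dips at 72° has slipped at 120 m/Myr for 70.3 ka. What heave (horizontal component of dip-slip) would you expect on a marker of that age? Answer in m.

2.61 m

dip-slip = rate × time = 120 m/Myr × 70.3 ka = 8.436 m
heave = dip-slip × cos(dip) = 8.436 × cos(72°) = 2.61 m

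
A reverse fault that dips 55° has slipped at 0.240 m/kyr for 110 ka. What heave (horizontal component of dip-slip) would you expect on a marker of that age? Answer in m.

15.1 m

dip-slip = rate × time = 0.240 m/kyr × 110 ka = 26.40 m
heave = dip-slip × cos(dip) = 26.40 × cos(55°) = 15.1 m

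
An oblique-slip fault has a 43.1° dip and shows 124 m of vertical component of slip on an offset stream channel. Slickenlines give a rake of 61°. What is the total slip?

207 m

dip-slip = throw / sin(dip) = 124 / sin(43.1°) = 181.5 m
net slip = dip-slip / sin(rake) = 181.5 / sin(61°) = 207 m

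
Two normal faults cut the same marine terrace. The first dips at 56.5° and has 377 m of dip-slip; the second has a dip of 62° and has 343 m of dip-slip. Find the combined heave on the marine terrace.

369 m

heave_A = 377 × cos(56.5°) = 208.1 m
heave_B = 343 × cos(62°) = 161 m
total = 208.1 + 161 = 369 m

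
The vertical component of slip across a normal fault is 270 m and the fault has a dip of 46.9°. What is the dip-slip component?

370 m

dip-slip = throw / sin(dip) = 270 / sin(46.9°) = 370 m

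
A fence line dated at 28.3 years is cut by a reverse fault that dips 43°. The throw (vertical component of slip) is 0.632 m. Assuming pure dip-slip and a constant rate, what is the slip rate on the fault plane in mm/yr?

32.7 mm/yr

dip-slip = throw / sin(dip) = 0.632 m / sin(43°) = 0.9267 m
rate = 0.9267 m / 28.3 years = 0.0327 m/yr = 32.7 mm/yr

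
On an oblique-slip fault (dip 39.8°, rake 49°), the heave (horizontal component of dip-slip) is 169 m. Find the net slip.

291 m

dip-slip = heave / cos(dip) = 169 / cos(39.8°) = 220 m
net slip = dip-slip / sin(rake) = 220 / sin(49°) = 291 m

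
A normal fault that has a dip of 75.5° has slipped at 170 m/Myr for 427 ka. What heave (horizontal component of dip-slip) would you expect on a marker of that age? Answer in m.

18.2 m

dip-slip = rate × time = 170 m/Myr × 427 ka = 72.59 m
heave = dip-slip × cos(dip) = 72.59 × cos(75.5°) = 18.2 m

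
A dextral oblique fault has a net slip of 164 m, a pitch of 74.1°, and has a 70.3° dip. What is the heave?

dip-slip = net slip × sin(rake) = 164 m × sin(74.1°) = 157.7 m
heave = dip-slip × cos(dip) = 157.7 × cos(70.3°) = 53.2 m

53.2 m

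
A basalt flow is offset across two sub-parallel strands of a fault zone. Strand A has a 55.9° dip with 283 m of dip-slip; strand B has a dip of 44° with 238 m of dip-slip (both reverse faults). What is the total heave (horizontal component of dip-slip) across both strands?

heave_A = 283 × cos(55.9°) = 158.7 m
heave_B = 238 × cos(44°) = 171.2 m
total = 158.7 + 171.2 = 330 m

330 m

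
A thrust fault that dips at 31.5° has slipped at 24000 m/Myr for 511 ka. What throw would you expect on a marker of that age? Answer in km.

6.41 km

dip-slip = rate × time = 24000 m/Myr × 511 ka = 12260 m
throw = dip-slip × sin(dip) = 12260 × sin(31.5°) = 6410 m = 6.41 km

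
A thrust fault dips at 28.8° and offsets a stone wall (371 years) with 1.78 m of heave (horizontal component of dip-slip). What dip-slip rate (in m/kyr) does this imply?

dip-slip = heave / cos(dip) = 1.78 m / cos(28.8°) = 2.031 m
rate = 2.031 m / 371 years = 0.00548 m/yr = 5.48 m/kyr

5.48 m/kyr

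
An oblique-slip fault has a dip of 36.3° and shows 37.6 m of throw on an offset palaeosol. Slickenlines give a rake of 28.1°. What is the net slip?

135 m

dip-slip = throw / sin(dip) = 37.6 / sin(36.3°) = 63.51 m
net slip = dip-slip / sin(rake) = 63.51 / sin(28.1°) = 135 m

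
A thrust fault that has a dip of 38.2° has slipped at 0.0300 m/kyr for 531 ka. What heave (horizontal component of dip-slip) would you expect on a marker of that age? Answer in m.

12.5 m

dip-slip = rate × time = 0.0300 m/kyr × 531 ka = 15.93 m
heave = dip-slip × cos(dip) = 15.93 × cos(38.2°) = 12.5 m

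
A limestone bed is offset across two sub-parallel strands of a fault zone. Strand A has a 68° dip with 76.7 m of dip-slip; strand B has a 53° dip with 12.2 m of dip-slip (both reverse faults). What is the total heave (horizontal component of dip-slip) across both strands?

heave_A = 76.7 × cos(68°) = 28.73 m
heave_B = 12.2 × cos(53°) = 7.342 m
total = 28.73 + 7.342 = 36.1 m

36.1 m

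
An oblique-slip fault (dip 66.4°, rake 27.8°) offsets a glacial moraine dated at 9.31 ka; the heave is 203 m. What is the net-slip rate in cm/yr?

11.7 cm/yr

dip-slip = heave / cos(dip) = 203 / cos(66.4°) = 507.1 m
net slip = dip-slip / sin(rake) = 507.1 / sin(27.8°) = 1087 m
rate = 1087 m / 9.31 ka = 0.117 m/yr = 11.7 cm/yr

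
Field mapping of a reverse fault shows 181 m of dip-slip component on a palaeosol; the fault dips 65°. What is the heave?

76.5 m

heave = dip-slip × cos(dip) = 181 m × cos(65°) = 76.5 m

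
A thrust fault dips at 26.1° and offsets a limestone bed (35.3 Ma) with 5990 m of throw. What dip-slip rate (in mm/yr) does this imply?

0.386 mm/yr

dip-slip = throw / sin(dip) = 5990 m / sin(26.1°) = 13620 m
rate = 13620 m / 35.3 Ma = 0.000386 m/yr = 0.386 mm/yr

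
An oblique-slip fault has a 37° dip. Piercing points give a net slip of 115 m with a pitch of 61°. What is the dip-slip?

dip-slip = net slip × sin(rake) = 115 m × sin(61°) = 101 m

101 m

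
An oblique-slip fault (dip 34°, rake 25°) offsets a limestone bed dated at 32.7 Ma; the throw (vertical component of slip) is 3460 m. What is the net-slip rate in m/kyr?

dip-slip = throw / sin(dip) = 3460 / sin(34°) = 6187 m
net slip = dip-slip / sin(rake) = 6187 / sin(25°) = 14640 m
rate = 14640 m / 32.7 Ma = 0.000448 m/yr = 0.448 m/kyr

0.448 m/kyr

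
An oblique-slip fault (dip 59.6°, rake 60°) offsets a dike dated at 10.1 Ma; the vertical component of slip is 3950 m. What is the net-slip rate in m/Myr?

dip-slip = throw / sin(dip) = 3950 / sin(59.6°) = 4580 m
net slip = dip-slip / sin(rake) = 4580 / sin(60°) = 5288 m
rate = 5288 m / 10.1 Ma = 0.000524 m/yr = 524 m/Myr

524 m/Myr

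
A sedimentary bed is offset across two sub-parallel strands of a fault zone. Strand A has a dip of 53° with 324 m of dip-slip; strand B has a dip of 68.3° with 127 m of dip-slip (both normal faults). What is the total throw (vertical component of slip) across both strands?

throw_A = 324 × sin(53°) = 258.8 m
throw_B = 127 × sin(68.3°) = 118 m
total = 258.8 + 118 = 377 m

377 m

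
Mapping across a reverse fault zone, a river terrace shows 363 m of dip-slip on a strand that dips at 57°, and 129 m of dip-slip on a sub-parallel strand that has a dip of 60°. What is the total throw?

416 m

throw_A = 363 × sin(57°) = 304.4 m
throw_B = 129 × sin(60°) = 111.7 m
total = 304.4 + 111.7 = 416 m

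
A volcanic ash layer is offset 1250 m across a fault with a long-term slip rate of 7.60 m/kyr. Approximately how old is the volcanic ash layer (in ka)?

164 ka

age = offset / rate = 1250 m / (7.60 m/kyr) = 164000 yr = 164 ka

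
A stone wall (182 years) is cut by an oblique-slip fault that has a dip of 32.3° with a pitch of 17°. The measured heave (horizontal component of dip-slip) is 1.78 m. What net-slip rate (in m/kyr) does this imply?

dip-slip = heave / cos(dip) = 1.78 / cos(32.3°) = 2.106 m
net slip = dip-slip / sin(rake) = 2.106 / sin(17°) = 7.203 m
rate = 7.203 m / 182 years = 0.0396 m/yr = 39.6 m/kyr

39.6 m/kyr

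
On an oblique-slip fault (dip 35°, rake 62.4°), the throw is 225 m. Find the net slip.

dip-slip = throw / sin(dip) = 225 / sin(35°) = 392.3 m
net slip = dip-slip / sin(rake) = 392.3 / sin(62.4°) = 443 m

443 m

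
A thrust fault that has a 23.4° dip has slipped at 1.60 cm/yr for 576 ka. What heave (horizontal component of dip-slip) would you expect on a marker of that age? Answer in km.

8.46 km

dip-slip = rate × time = 1.60 cm/yr × 576 ka = 9216 m
heave = dip-slip × cos(dip) = 9216 × cos(23.4°) = 8460 m = 8.46 km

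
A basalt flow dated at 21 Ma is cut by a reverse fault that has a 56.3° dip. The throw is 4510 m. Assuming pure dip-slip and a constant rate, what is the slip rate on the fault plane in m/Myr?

dip-slip = throw / sin(dip) = 4510 m / sin(56.3°) = 5421 m
rate = 5421 m / 21 Ma = 0.000258 m/yr = 258 m/Myr

258 m/Myr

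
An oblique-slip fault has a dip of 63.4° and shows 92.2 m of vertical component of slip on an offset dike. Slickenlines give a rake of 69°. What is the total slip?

dip-slip = throw / sin(dip) = 92.2 / sin(63.4°) = 103.1 m
net slip = dip-slip / sin(rake) = 103.1 / sin(69°) = 110 m

110 m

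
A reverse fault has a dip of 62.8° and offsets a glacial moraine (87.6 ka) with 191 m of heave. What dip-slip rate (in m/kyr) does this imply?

4.77 m/kyr

dip-slip = heave / cos(dip) = 191 m / cos(62.8°) = 417.9 m
rate = 417.9 m / 87.6 ka = 0.00477 m/yr = 4.77 m/kyr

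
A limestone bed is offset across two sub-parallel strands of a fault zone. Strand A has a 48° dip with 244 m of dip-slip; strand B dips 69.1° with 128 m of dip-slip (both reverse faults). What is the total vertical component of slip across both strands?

throw_A = 244 × sin(48°) = 181.3 m
throw_B = 128 × sin(69.1°) = 119.6 m
total = 181.3 + 119.6 = 301 m

301 m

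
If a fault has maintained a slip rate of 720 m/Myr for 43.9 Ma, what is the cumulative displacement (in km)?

slip = rate × time = 720 m/Myr × 43.9 Ma = 31600 m = 31.6 km

31.6 km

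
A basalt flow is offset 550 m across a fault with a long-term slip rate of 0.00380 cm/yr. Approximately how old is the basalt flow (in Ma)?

age = offset / rate = 550 m / (0.00380 cm/yr) = 1.45e+07 yr = 14.5 Ma

14.5 Ma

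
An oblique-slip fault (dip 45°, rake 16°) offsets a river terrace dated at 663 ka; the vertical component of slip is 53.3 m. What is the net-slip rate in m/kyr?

0.412 m/kyr

dip-slip = throw / sin(dip) = 53.3 / sin(45°) = 75.38 m
net slip = dip-slip / sin(rake) = 75.38 / sin(16°) = 273.5 m
rate = 273.5 m / 663 ka = 0.000412 m/yr = 0.412 m/kyr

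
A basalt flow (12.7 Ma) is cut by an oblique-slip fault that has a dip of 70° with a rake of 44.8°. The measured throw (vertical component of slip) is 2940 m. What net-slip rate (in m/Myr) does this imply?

dip-slip = throw / sin(dip) = 2940 / sin(70°) = 3129 m
net slip = dip-slip / sin(rake) = 3129 / sin(44.8°) = 4440 m
rate = 4440 m / 12.7 Ma = 0.000350 m/yr = 350 m/Myr

350 m/Myr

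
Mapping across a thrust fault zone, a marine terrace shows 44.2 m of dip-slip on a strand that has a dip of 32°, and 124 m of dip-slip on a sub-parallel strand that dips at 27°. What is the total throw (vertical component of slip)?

79.7 m

throw_A = 44.2 × sin(32°) = 23.42 m
throw_B = 124 × sin(27°) = 56.29 m
total = 23.42 + 56.29 = 79.7 m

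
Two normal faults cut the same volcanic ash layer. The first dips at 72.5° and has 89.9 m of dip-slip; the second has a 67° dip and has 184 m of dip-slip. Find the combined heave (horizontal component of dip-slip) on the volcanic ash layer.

98.9 m

heave_A = 89.9 × cos(72.5°) = 27.03 m
heave_B = 184 × cos(67°) = 71.89 m
total = 27.03 + 71.89 = 98.9 m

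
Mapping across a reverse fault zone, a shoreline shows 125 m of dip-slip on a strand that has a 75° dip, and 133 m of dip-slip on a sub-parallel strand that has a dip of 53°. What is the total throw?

throw_A = 125 × sin(75°) = 120.7 m
throw_B = 133 × sin(53°) = 106.2 m
total = 120.7 + 106.2 = 227 m

227 m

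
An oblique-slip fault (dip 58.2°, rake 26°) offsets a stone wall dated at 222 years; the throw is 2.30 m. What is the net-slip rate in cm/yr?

2.78 cm/yr

dip-slip = throw / sin(dip) = 2.30 / sin(58.2°) = 2.706 m
net slip = dip-slip / sin(rake) = 2.706 / sin(26°) = 6.173 m
rate = 6.173 m / 222 years = 0.0278 m/yr = 2.78 cm/yr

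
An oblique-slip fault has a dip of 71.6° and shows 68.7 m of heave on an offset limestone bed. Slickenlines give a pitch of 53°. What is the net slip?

dip-slip = heave / cos(dip) = 68.7 / cos(71.6°) = 217.6 m
net slip = dip-slip / sin(rake) = 217.6 / sin(53°) = 273 m

273 m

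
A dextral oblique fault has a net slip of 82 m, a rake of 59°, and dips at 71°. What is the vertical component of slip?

dip-slip = net slip × sin(rake) = 82 m × sin(59°) = 70.29 m
throw = dip-slip × sin(dip) = 70.29 × sin(71°) = 66.5 m

66.5 m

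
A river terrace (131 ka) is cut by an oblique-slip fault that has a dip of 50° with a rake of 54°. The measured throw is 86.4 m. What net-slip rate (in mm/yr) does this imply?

1.06 mm/yr

dip-slip = throw / sin(dip) = 86.4 / sin(50°) = 112.8 m
net slip = dip-slip / sin(rake) = 112.8 / sin(54°) = 139.4 m
rate = 139.4 m / 131 ka = 0.00106 m/yr = 1.06 mm/yr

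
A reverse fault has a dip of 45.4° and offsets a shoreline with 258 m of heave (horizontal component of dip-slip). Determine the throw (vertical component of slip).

262 m

throw = heave × tan(dip) = 258 × tan(45.4°) = 262 m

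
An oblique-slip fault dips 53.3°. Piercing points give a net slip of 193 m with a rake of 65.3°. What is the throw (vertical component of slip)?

141 m

dip-slip = net slip × sin(rake) = 193 m × sin(65.3°) = 175.3 m
throw = dip-slip × sin(dip) = 175.3 × sin(53.3°) = 141 m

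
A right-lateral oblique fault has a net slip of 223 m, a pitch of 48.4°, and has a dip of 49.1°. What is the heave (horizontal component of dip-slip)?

dip-slip = net slip × sin(rake) = 223 m × sin(48.4°) = 166.8 m
heave = dip-slip × cos(dip) = 166.8 × cos(49.1°) = 109 m

109 m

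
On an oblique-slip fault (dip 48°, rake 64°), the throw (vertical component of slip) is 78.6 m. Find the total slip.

dip-slip = throw / sin(dip) = 78.6 / sin(48°) = 105.8 m
net slip = dip-slip / sin(rake) = 105.8 / sin(64°) = 118 m

118 m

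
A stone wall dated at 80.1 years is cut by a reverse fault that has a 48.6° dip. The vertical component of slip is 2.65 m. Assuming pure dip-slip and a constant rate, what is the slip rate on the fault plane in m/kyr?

dip-slip = throw / sin(dip) = 2.65 m / sin(48.6°) = 3.533 m
rate = 3.533 m / 80.1 years = 0.0441 m/yr = 44.1 m/kyr

44.1 m/kyr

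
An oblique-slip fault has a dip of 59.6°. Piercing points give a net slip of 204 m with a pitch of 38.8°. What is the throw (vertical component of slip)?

dip-slip = net slip × sin(rake) = 204 m × sin(38.8°) = 127.8 m
throw = dip-slip × sin(dip) = 127.8 × sin(59.6°) = 110 m

110 m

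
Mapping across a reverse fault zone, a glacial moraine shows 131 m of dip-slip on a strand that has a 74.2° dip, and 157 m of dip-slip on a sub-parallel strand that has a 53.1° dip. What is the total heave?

heave_A = 131 × cos(74.2°) = 35.67 m
heave_B = 157 × cos(53.1°) = 94.27 m
total = 35.67 + 94.27 = 130 m

130 m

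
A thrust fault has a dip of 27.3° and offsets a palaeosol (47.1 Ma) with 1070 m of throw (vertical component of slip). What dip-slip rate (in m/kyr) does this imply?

dip-slip = throw / sin(dip) = 1070 m / sin(27.3°) = 2333 m
rate = 2333 m / 47.1 Ma = 0.0000495 m/yr = 0.0495 m/kyr

0.0495 m/kyr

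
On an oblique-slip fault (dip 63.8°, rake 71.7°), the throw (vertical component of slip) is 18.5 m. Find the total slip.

21.7 m

dip-slip = throw / sin(dip) = 18.5 / sin(63.8°) = 20.62 m
net slip = dip-slip / sin(rake) = 20.62 / sin(71.7°) = 21.7 m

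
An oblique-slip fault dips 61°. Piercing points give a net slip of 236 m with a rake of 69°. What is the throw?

193 m

dip-slip = net slip × sin(rake) = 236 m × sin(69°) = 220.3 m
throw = dip-slip × sin(dip) = 220.3 × sin(61°) = 193 m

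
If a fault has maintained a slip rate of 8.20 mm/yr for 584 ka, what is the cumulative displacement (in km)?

slip = rate × time = 8.20 mm/yr × 584 ka = 4790 m = 4.79 km

4.79 km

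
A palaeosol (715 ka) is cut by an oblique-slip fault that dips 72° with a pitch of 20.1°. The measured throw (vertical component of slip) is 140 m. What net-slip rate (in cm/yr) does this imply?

dip-slip = throw / sin(dip) = 140 / sin(72°) = 147.2 m
net slip = dip-slip / sin(rake) = 147.2 / sin(20.1°) = 428.3 m
rate = 428.3 m / 715 ka = 0.000599 m/yr = 0.0599 cm/yr

0.0599 cm/yr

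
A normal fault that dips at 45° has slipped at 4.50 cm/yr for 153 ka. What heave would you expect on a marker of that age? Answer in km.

dip-slip = rate × time = 4.50 cm/yr × 153 ka = 6885 m
heave = dip-slip × cos(dip) = 6885 × cos(45°) = 4870 m = 4.87 km

4.87 km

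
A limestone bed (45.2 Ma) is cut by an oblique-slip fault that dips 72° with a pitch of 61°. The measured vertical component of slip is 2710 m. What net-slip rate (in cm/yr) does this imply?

dip-slip = throw / sin(dip) = 2710 / sin(72°) = 2849 m
net slip = dip-slip / sin(rake) = 2849 / sin(61°) = 3258 m
rate = 3258 m / 45.2 Ma = 0.0000721 m/yr = 0.00721 cm/yr

0.00721 cm/yr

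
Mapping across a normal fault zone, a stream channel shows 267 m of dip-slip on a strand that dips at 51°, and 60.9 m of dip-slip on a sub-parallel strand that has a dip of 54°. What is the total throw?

throw_A = 267 × sin(51°) = 207.5 m
throw_B = 60.9 × sin(54°) = 49.27 m
total = 207.5 + 49.27 = 257 m

257 m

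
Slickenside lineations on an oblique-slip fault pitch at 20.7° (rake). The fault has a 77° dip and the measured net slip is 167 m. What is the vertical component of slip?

dip-slip = net slip × sin(rake) = 167 m × sin(20.7°) = 59.03 m
throw = dip-slip × sin(dip) = 59.03 × sin(77°) = 57.5 m

57.5 m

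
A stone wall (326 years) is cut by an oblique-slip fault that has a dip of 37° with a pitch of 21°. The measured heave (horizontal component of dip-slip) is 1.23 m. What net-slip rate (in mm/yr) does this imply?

dip-slip = heave / cos(dip) = 1.23 / cos(37°) = 1.540 m
net slip = dip-slip / sin(rake) = 1.540 / sin(21°) = 4.298 m
rate = 4.298 m / 326 years = 0.0132 m/yr = 13.2 mm/yr

13.2 mm/yr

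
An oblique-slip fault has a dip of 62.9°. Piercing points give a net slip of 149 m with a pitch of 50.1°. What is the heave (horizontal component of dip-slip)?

52.1 m

dip-slip = net slip × sin(rake) = 149 m × sin(50.1°) = 114.3 m
heave = dip-slip × cos(dip) = 114.3 × cos(62.9°) = 52.1 m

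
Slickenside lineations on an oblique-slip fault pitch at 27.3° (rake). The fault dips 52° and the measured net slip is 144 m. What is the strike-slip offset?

128 m

strike-slip = net slip × cos(rake) = 144 m × cos(27.3°) = 128 m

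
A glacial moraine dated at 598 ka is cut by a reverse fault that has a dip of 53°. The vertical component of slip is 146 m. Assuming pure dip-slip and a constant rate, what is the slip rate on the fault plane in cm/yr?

dip-slip = throw / sin(dip) = 146 m / sin(53°) = 182.8 m
rate = 182.8 m / 598 ka = 0.000306 m/yr = 0.0306 cm/yr

0.0306 cm/yr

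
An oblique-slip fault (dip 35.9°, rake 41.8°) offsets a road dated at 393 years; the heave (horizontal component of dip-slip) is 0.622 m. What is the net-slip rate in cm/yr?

0.293 cm/yr

dip-slip = heave / cos(dip) = 0.622 / cos(35.9°) = 0.7679 m
net slip = dip-slip / sin(rake) = 0.7679 / sin(41.8°) = 1.152 m
rate = 1.152 m / 393 years = 0.00293 m/yr = 0.293 cm/yr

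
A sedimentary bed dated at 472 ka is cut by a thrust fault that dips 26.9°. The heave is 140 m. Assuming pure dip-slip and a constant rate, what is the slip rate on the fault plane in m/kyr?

0.333 m/kyr

dip-slip = heave / cos(dip) = 140 m / cos(26.9°) = 157 m
rate = 157 m / 472 ka = 0.000333 m/yr = 0.333 m/kyr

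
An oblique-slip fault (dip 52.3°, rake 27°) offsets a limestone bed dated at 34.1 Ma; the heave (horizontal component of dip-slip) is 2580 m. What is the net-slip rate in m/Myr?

dip-slip = heave / cos(dip) = 2580 / cos(52.3°) = 4219 m
net slip = dip-slip / sin(rake) = 4219 / sin(27°) = 9293 m
rate = 9293 m / 34.1 Ma = 0.000273 m/yr = 273 m/Myr

273 m/Myr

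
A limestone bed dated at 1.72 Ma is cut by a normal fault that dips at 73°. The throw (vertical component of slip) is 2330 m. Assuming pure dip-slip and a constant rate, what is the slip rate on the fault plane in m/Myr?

dip-slip = throw / sin(dip) = 2330 m / sin(73°) = 2436 m
rate = 2436 m / 1.72 Ma = 0.00142 m/yr = 1420 m/Myr

1420 m/Myr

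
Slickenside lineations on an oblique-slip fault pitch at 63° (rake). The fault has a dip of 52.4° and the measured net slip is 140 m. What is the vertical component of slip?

98.8 m

dip-slip = net slip × sin(rake) = 140 m × sin(63°) = 124.7 m
throw = dip-slip × sin(dip) = 124.7 × sin(52.4°) = 98.8 m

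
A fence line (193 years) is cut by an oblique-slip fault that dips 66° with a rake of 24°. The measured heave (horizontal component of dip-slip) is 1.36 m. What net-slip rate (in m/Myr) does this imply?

42600 m/Myr

dip-slip = heave / cos(dip) = 1.36 / cos(66°) = 3.344 m
net slip = dip-slip / sin(rake) = 3.344 / sin(24°) = 8.221 m
rate = 8.221 m / 193 years = 0.0426 m/yr = 42600 m/Myr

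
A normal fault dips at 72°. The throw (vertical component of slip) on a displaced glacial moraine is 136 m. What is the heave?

heave = throw / tan(dip) = 136 / tan(72°) = 44.2 m

44.2 m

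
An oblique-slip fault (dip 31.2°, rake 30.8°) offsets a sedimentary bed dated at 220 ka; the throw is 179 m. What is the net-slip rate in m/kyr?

3.07 m/kyr

dip-slip = throw / sin(dip) = 179 / sin(31.2°) = 345.5 m
net slip = dip-slip / sin(rake) = 345.5 / sin(30.8°) = 674.8 m
rate = 674.8 m / 220 ka = 0.00307 m/yr = 3.07 m/kyr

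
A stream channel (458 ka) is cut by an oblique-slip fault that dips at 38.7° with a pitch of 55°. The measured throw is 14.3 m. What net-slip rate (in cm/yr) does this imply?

dip-slip = throw / sin(dip) = 14.3 / sin(38.7°) = 22.87 m
net slip = dip-slip / sin(rake) = 22.87 / sin(55°) = 27.92 m
rate = 27.92 m / 458 ka = 0.0000610 m/yr = 0.00610 cm/yr

0.00610 cm/yr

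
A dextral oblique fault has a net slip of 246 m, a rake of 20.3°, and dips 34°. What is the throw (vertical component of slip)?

47.7 m

dip-slip = net slip × sin(rake) = 246 m × sin(20.3°) = 85.35 m
throw = dip-slip × sin(dip) = 85.35 × sin(34°) = 47.7 m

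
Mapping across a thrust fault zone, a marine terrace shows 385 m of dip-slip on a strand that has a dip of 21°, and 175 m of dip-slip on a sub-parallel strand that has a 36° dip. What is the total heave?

501 m

heave_A = 385 × cos(21°) = 359.4 m
heave_B = 175 × cos(36°) = 141.6 m
total = 359.4 + 141.6 = 501 m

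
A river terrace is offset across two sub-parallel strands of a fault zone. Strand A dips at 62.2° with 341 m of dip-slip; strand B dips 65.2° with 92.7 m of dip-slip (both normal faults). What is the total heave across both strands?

198 m

heave_A = 341 × cos(62.2°) = 159 m
heave_B = 92.7 × cos(65.2°) = 38.88 m
total = 159 + 38.88 = 198 m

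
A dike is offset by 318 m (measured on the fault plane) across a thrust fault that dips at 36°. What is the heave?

257 m

heave = dip-slip × cos(dip) = 318 m × cos(36°) = 257 m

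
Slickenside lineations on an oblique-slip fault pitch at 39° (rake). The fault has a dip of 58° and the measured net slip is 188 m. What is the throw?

dip-slip = net slip × sin(rake) = 188 m × sin(39°) = 118.3 m
throw = dip-slip × sin(dip) = 118.3 × sin(58°) = 100 m

100 m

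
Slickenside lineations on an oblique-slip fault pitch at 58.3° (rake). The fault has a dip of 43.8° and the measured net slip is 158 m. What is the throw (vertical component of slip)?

93 m

dip-slip = net slip × sin(rake) = 158 m × sin(58.3°) = 134.4 m
throw = dip-slip × sin(dip) = 134.4 × sin(43.8°) = 93 m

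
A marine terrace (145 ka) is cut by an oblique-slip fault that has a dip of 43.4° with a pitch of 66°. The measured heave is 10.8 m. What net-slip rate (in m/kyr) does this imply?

dip-slip = heave / cos(dip) = 10.8 / cos(43.4°) = 14.86 m
net slip = dip-slip / sin(rake) = 14.86 / sin(66°) = 16.27 m
rate = 16.27 m / 145 ka = 0.000112 m/yr = 0.112 m/kyr

0.112 m/kyr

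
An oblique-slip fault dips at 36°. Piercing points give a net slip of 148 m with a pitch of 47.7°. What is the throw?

64.3 m

dip-slip = net slip × sin(rake) = 148 m × sin(47.7°) = 109.5 m
throw = dip-slip × sin(dip) = 109.5 × sin(36°) = 64.3 m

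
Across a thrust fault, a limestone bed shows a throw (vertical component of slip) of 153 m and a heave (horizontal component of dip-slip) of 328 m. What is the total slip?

362 m

net slip = √(throw² + heave²) = √(153² + 328²) = 362 m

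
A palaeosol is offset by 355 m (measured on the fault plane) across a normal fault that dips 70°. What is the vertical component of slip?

throw = dip-slip × sin(dip) = 355 m × sin(70°) = 334 m

334 m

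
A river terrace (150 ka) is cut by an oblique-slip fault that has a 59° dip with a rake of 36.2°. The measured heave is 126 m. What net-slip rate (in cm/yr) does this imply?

0.276 cm/yr

dip-slip = heave / cos(dip) = 126 / cos(59°) = 244.6 m
net slip = dip-slip / sin(rake) = 244.6 / sin(36.2°) = 414.2 m
rate = 414.2 m / 150 ka = 0.00276 m/yr = 0.276 cm/yr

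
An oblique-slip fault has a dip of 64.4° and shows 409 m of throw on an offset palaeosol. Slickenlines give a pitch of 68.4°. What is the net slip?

488 m

dip-slip = throw / sin(dip) = 409 / sin(64.4°) = 453.5 m
net slip = dip-slip / sin(rake) = 453.5 / sin(68.4°) = 488 m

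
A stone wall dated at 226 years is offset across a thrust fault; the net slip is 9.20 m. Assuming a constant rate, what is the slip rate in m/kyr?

40.7 m/kyr

rate = 9.20 m / 226 years = 0.0407 m/yr = 40.7 m/kyr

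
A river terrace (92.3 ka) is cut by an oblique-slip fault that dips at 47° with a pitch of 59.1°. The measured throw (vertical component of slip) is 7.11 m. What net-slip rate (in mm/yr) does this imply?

0.123 mm/yr

dip-slip = throw / sin(dip) = 7.11 / sin(47°) = 9.722 m
net slip = dip-slip / sin(rake) = 9.722 / sin(59.1°) = 11.33 m
rate = 11.33 m / 92.3 ka = 0.000123 m/yr = 0.123 mm/yr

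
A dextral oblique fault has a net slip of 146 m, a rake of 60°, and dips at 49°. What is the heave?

83 m

dip-slip = net slip × sin(rake) = 146 m × sin(60°) = 126.4 m
heave = dip-slip × cos(dip) = 126.4 × cos(49°) = 83 m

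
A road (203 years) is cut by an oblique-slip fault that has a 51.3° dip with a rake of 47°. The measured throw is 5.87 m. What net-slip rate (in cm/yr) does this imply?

5.07 cm/yr

dip-slip = throw / sin(dip) = 5.87 / sin(51.3°) = 7.521 m
net slip = dip-slip / sin(rake) = 7.521 / sin(47°) = 10.28 m
rate = 10.28 m / 203 years = 0.0507 m/yr = 5.07 cm/yr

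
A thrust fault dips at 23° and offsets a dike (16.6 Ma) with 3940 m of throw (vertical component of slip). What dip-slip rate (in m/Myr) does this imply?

dip-slip = throw / sin(dip) = 3940 m / sin(23°) = 10080 m
rate = 10080 m / 16.6 Ma = 0.000607 m/yr = 607 m/Myr

607 m/Myr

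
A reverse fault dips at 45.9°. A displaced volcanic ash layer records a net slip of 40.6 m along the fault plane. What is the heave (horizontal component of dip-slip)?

28.3 m

heave = dip-slip × cos(dip) = 40.6 m × cos(45.9°) = 28.3 m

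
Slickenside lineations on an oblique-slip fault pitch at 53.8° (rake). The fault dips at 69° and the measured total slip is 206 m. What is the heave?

dip-slip = net slip × sin(rake) = 206 m × sin(53.8°) = 166.2 m
heave = dip-slip × cos(dip) = 166.2 × cos(69°) = 59.6 m

59.6 m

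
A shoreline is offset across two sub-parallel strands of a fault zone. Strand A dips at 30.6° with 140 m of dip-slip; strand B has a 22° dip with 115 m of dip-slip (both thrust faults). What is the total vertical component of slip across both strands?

throw_A = 140 × sin(30.6°) = 71.27 m
throw_B = 115 × sin(22°) = 43.08 m
total = 71.27 + 43.08 = 114 m

114 m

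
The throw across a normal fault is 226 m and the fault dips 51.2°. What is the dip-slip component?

290 m

dip-slip = throw / sin(dip) = 226 / sin(51.2°) = 290 m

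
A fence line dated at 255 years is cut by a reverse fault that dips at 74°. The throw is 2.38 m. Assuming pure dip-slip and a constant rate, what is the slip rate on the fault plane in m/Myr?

9710 m/Myr

dip-slip = throw / sin(dip) = 2.38 m / sin(74°) = 2.476 m
rate = 2.476 m / 255 years = 0.00971 m/yr = 9710 m/Myr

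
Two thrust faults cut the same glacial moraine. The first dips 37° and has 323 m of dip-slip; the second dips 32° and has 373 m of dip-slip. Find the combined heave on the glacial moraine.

574 m

heave_A = 323 × cos(37°) = 258 m
heave_B = 373 × cos(32°) = 316.3 m
total = 258 + 316.3 = 574 m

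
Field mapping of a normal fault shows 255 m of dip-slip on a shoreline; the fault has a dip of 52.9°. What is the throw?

throw = dip-slip × sin(dip) = 255 m × sin(52.9°) = 203 m

203 m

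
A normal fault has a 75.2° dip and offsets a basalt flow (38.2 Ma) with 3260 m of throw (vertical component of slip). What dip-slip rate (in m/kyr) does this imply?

0.0883 m/kyr

dip-slip = throw / sin(dip) = 3260 m / sin(75.2°) = 3372 m
rate = 3372 m / 38.2 Ma = 0.0000883 m/yr = 0.0883 m/kyr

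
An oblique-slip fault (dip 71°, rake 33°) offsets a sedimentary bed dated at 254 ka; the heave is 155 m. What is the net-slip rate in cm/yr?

dip-slip = heave / cos(dip) = 155 / cos(71°) = 476.1 m
net slip = dip-slip / sin(rake) = 476.1 / sin(33°) = 874.1 m
rate = 874.1 m / 254 ka = 0.00344 m/yr = 0.344 cm/yr

0.344 cm/yr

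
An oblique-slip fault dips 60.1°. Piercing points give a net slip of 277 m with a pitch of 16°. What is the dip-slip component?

76.4 m

dip-slip = net slip × sin(rake) = 277 m × sin(16°) = 76.4 m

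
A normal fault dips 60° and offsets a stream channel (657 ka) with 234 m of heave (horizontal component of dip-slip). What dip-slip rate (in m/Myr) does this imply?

dip-slip = heave / cos(dip) = 234 m / cos(60°) = 468 m
rate = 468 m / 657 ka = 0.000712 m/yr = 712 m/Myr

712 m/Myr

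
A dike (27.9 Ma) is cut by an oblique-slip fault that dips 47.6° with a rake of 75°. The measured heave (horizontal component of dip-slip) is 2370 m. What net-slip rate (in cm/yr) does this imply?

dip-slip = heave / cos(dip) = 2370 / cos(47.6°) = 3515 m
net slip = dip-slip / sin(rake) = 3515 / sin(75°) = 3639 m
rate = 3639 m / 27.9 Ma = 0.000130 m/yr = 0.0130 cm/yr

0.0130 cm/yr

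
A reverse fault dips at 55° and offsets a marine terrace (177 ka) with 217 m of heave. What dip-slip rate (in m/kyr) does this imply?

2.14 m/kyr

dip-slip = heave / cos(dip) = 217 m / cos(55°) = 378.3 m
rate = 378.3 m / 177 ka = 0.00214 m/yr = 2.14 m/kyr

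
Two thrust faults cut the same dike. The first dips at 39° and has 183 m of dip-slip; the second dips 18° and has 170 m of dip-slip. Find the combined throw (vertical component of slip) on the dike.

168 m

throw_A = 183 × sin(39°) = 115.2 m
throw_B = 170 × sin(18°) = 52.53 m
total = 115.2 + 52.53 = 168 m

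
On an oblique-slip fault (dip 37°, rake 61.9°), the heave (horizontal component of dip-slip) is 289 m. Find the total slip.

dip-slip = heave / cos(dip) = 289 / cos(37°) = 361.9 m
net slip = dip-slip / sin(rake) = 361.9 / sin(61.9°) = 410 m

410 m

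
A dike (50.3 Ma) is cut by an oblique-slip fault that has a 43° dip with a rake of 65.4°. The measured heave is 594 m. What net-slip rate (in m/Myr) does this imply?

17.8 m/Myr

dip-slip = heave / cos(dip) = 594 / cos(43°) = 812.2 m
net slip = dip-slip / sin(rake) = 812.2 / sin(65.4°) = 893.3 m
rate = 893.3 m / 50.3 Ma = 0.0000178 m/yr = 17.8 m/Myr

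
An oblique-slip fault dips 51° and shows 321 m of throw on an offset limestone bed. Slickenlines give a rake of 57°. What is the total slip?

493 m

dip-slip = throw / sin(dip) = 321 / sin(51°) = 413 m
net slip = dip-slip / sin(rake) = 413 / sin(57°) = 493 m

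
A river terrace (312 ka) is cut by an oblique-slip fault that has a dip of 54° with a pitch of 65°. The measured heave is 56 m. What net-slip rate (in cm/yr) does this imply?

dip-slip = heave / cos(dip) = 56 / cos(54°) = 95.27 m
net slip = dip-slip / sin(rake) = 95.27 / sin(65°) = 105.1 m
rate = 105.1 m / 312 ka = 0.000337 m/yr = 0.0337 cm/yr

0.0337 cm/yr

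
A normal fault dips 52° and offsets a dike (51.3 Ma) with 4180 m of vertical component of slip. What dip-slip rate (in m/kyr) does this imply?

0.103 m/kyr

dip-slip = throw / sin(dip) = 4180 m / sin(52°) = 5304 m
rate = 5304 m / 51.3 Ma = 0.000103 m/yr = 0.103 m/kyr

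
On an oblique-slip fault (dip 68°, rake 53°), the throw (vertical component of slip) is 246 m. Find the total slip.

dip-slip = throw / sin(dip) = 246 / sin(68°) = 265.3 m
net slip = dip-slip / sin(rake) = 265.3 / sin(53°) = 332 m

332 m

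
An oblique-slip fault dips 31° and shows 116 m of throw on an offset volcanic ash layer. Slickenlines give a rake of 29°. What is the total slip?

465 m

dip-slip = throw / sin(dip) = 116 / sin(31°) = 225.2 m
net slip = dip-slip / sin(rake) = 225.2 / sin(29°) = 465 m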